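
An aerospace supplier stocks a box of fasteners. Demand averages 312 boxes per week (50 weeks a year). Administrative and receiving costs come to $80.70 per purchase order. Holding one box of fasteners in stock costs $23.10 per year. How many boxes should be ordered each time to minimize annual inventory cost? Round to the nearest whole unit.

Q* ≈ 330 boxes

Annual demand D = 312 × 50 = 15,600.
EOQ = √(2DS / H) = √(2 × 15,600 × 80.7 / 23.1).
= √(2,517,840 / 23.1) = √108,997.4026 ≈ 330.148.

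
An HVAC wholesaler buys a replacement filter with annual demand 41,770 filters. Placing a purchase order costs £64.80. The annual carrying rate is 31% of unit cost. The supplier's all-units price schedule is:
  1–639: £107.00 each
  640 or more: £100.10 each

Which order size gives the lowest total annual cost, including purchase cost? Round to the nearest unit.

Q* ≈ 640 filters

Holding cost per unit per year at price C is H = 0.31·C.
Candidates are each tier's EOQ (if it falls in that tier) and each price-break quantity.
EOQ at £107.00 = 404.0 (feasible in tier 1): TC = 41,770×£107.00 + (41,770/404.0)×64.8 + (404.0/2)×0.31×£107.00 = £4,482,790.08.
EOQ at £100.10 = 417.7 < 640, so use break Q=640: TC = 41,770×£100.10 + (41,770/640.0)×64.8 + (640.0/2)×0.31×£100.10 = £4,195,336.13.
Lowest total cost is £4,195,336.13 at Q = 640.0.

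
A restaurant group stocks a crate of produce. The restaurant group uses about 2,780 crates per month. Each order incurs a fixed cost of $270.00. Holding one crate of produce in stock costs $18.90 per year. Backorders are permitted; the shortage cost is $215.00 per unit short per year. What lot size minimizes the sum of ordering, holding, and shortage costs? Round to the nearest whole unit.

Annual demand D = 2,780 × 12 = 33,360.
With planned backorders, Q* = √(2DS/H) · √((H+B)/B).
√(2DS/H) = √(2 × 33,360 × 270 / 18.9) = 976.290.
√((H+B)/B) = √((18.9+215)/215) = 1.0430.
Q* ≈ 1018.298.

Q* ≈ 1,018 crates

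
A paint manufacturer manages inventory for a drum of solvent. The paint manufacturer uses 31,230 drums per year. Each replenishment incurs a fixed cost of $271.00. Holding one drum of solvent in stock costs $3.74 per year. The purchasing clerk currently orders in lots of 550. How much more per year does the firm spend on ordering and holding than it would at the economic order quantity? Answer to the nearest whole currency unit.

Extra cost ≈ $8,460 per year

EOQ = √(2DS/H) = √(2 × 31,230 × 271 / 3.74) ≈ 2127.40.
Cost at Q* = (D/Q*)S + (Q*/2)H = √(2DSH) ≈ $7,956.49.
Cost at Q = 550: (31,230/550)×271 + (550/2)×3.74 = $15,387.87 + $1,028.50 = $16,416.37.
Excess = $16,416.37 − $7,956.49 = $8,459.88.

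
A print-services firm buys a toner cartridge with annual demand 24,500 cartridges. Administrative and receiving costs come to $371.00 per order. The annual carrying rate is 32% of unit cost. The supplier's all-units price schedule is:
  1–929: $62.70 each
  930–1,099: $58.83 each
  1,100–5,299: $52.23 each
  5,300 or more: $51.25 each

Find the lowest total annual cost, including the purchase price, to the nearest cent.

Holding cost per unit per year at price C is H = 0.32·C.
For each price level, check whether its EOQ is feasible; otherwise the best quantity at that price is the breakpoint.
Tier 1 ($62.70): EOQ = 951.9 exceeds tier's upper bound 929, so this tier is dominated.
EOQ at $58.83 = 982.7 (feasible in tier 2): TC = 24,500×$58.83 + (24,500/982.7)×371 + (982.7/2)×0.32×$58.83 = $1,459,834.48.
EOQ at $52.23 = 1042.9 < 1100, so use break Q=1100: TC = 24,500×$52.23 + (24,500/1100.0)×371 + (1100.0/2)×0.32×$52.23 = $1,297,090.66.
EOQ at $51.25 = 1052.8 < 5300, so use break Q=5300: TC = 24,500×$51.25 + (24,500/5300.0)×371 + (5300.0/2)×0.32×$51.25 = $1,300,800.00.
Lowest total cost among the candidates is at Q = 1100.0.

TC* ≈ $1,297,090.66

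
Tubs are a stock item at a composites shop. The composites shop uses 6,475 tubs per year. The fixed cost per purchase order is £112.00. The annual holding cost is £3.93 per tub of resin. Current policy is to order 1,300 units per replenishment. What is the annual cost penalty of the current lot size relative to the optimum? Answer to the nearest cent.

EOQ = √(2DS/H) = √(2 × 6,475 × 112 / 3.93) ≈ 607.50.
Cost at Q* = (D/Q*)S + (Q*/2)H = √(2DSH) ≈ £2,387.48.
Cost at Q = 1,300: (6,475/1,300)×112 + (1,300/2)×3.93 = £557.85 + £2,554.50 = £3,112.35.
Excess = £3,112.35 − £2,387.48 = £724.86.

Extra cost ≈ £724.86 per year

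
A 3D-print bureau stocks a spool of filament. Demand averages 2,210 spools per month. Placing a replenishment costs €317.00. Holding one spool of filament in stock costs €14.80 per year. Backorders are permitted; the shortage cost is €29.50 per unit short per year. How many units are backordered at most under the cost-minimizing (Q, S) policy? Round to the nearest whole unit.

Annual demand D = 2,210 × 12 = 26,520.
With planned backorders, Q* = √(2DS/H) · √((H+B)/B).
√(2DS/H) = √(2 × 26,520 × 317 / 14.8) = 1065.861.
√((H+B)/B) = √((14.8+29.5)/29.5) = 1.2254.
Q* ≈ 1306.145.
S* = Q* · H/(H+B) = 1306.145 × 14.8/44.3 ≈ 436.364.

S* ≈ 436 spools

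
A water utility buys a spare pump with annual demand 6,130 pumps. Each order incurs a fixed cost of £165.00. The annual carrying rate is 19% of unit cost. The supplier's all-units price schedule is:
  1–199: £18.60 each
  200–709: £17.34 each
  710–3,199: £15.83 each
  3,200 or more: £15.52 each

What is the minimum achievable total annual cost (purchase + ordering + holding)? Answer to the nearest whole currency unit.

TC* ≈ £99,505

Holding cost per unit per year at price C is H = 0.19·C.
Candidates are each tier's EOQ (if it falls in that tier) and each price-break quantity.
Tier 1 (£18.60): EOQ = 756.6 exceeds tier's upper bound 199, so this tier is dominated.
Tier 2 (£17.34): EOQ = 783.6 exceeds tier's upper bound 709, so this tier is dominated.
EOQ at £15.83 = 820.1 (feasible in tier 3): TC = 6,130×£15.83 + (6,130/820.1)×165 + (820.1/2)×0.19×£15.83 = £99,504.53.
EOQ at £15.52 = 828.3 < 3200, so use break Q=3200: TC = 6,130×£15.52 + (6,130/3200.0)×165 + (3200.0/2)×0.19×£15.52 = £100,171.76.
Lowest total cost among the candidates is at Q = 820.1.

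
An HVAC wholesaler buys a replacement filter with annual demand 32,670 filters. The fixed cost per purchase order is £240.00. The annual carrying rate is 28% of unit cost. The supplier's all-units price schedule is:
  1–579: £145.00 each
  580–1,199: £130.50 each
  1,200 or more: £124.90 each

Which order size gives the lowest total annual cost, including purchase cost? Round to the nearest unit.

Holding cost per unit per year at price C is H = 0.28·C.
Candidates are each tier's EOQ (if it falls in that tier) and each price-break quantity.
Tier 1 (£145.00): EOQ = 621.5 exceeds tier's upper bound 579, so this tier is dominated.
EOQ at £130.50 = 655.1 (feasible in tier 2): TC = 32,670×£130.50 + (32,670/655.1)×240 + (655.1/2)×0.28×£130.50 = £4,287,372.54.
EOQ at £124.90 = 669.6 < 1200, so use break Q=1200: TC = 32,670×£124.90 + (32,670/1200.0)×240 + (1200.0/2)×0.28×£124.90 = £4,108,000.20.
Lowest total cost is £4,108,000.20 at Q = 1200.0.

Q* ≈ 1,200 filters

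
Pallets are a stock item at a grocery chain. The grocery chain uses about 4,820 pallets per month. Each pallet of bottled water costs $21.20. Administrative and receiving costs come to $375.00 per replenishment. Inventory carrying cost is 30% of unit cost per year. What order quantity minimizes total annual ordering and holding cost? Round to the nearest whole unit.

Annual demand D = 4,820 × 12 = 57,840.
Holding cost H = 0.30 × $21.20 = $6.3600 per unit per year.
EOQ = √(2DS / H) = √(2 × 57,840 × 375 / 6.36).
= √(43,380,000 / 6.36) = √6,820,754.717 ≈ 2611.657.

Q* ≈ 2,612 pallets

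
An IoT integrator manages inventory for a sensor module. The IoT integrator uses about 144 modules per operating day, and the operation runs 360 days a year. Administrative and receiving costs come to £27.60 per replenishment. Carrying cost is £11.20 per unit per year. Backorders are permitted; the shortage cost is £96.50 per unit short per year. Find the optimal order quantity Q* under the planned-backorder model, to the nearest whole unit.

Q* ≈ 534 modules

Annual demand D = 144 × 360 = 51,840.
With planned backorders, Q* = √(2DS/H) · √((H+B)/B).
√(2DS/H) = √(2 × 51,840 × 27.6 / 11.2) = 505.467.
√((H+B)/B) = √((11.2+96.5)/96.5) = 1.0564.
Q* ≈ 533.995.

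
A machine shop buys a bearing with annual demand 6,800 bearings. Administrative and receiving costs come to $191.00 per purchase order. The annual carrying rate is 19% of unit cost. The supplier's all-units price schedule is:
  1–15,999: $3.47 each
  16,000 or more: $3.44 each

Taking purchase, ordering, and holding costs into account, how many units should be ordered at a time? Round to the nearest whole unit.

Holding cost per unit per year at price C is H = 0.19·C.
For each price level, check whether its EOQ is feasible; otherwise the best quantity at that price is the breakpoint.
EOQ at $3.47 = 1984.9 (feasible in tier 1): TC = 6,800×$3.47 + (6,800/1984.9)×191 + (1984.9/2)×0.19×$3.47 = $24,904.66.
EOQ at $3.44 = 1993.6 < 16000, so use break Q=16000: TC = 6,800×$3.44 + (6,800/16000.0)×191 + (16000.0/2)×0.19×$3.44 = $28,701.97.
Lowest total cost is $24,904.66 at Q = 1984.9.

Q* ≈ 1,985 bearings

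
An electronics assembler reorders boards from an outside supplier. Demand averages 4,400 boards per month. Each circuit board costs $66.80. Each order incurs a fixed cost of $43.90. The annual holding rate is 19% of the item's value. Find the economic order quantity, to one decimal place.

Annual demand D = 4,400 × 12 = 52,800.
Holding cost H = 0.19 × $66.80 = $12.6920 per unit per year.
EOQ = √(2DS / H) = √(2 × 52,800 × 43.9 / 12.692).
= √(4,635,840 / 12.692) = √365,256.8547 ≈ 604.365.

Q* ≈ 604.4 boards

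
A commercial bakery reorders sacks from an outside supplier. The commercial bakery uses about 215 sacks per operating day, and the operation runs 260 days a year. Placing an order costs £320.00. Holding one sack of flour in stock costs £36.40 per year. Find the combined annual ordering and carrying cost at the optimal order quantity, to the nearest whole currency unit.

TC* ≈ £36,087

Annual demand D = 215 × 260 = 55,900.
Q* = √(2DS/H) = √(2 × 55,900 × 320 / 36.4) ≈ 991.39.
At the optimum the two cost components are equal, so total cost = 2·(Q*/2)H = Q*·H.
Minimum total = √(2DSH) = √(2 × 55,900 × 320 × 36.4) ≈ 36086.651.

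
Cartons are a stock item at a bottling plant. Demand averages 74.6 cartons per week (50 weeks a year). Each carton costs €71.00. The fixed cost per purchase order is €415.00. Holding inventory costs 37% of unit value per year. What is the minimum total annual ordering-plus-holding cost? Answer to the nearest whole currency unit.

TC* ≈ €9,018

Annual demand D = 74.6 × 50 = 3,730.
Holding cost H = 0.37 × €71.00 = €26.2700 per unit per year.
The optimal lot size = √(2DS/H) = √(2 × 3,730 × 415 / 26.27) ≈ 343.29.
At Q*, ordering cost (D/Q*)S equals holding cost (Q*/2)H, each = √(DSH/2).
Minimum total = √(2DSH) = √(2 × 3,730 × 415 × 26.27) ≈ 9018.276.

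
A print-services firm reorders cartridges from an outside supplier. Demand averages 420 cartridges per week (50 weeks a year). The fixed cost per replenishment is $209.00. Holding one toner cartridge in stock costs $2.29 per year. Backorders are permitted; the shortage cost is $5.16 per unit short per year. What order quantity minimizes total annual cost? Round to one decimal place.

Q* ≈ 2,352.5 cartridges

Annual demand D = 420 × 50 = 21,000.
With planned backorders, Q* = √(2DS/H) · √((H+B)/B).
√(2DS/H) = √(2 × 21,000 × 209 / 2.29) = 1957.853.
√((H+B)/B) = √((2.29+5.16)/5.16) = 1.2016.
Q* ≈ 2352.520.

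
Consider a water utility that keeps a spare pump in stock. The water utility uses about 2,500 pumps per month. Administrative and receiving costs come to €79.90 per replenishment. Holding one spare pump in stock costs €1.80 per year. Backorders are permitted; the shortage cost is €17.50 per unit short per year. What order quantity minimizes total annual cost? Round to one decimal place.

Annual demand D = 2,500 × 12 = 30,000.
With planned backorders, Q* = √(2DS/H) · √((H+B)/B).
√(2DS/H) = √(2 × 30,000 × 79.9 / 1.8) = 1631.972.
√((H+B)/B) = √((1.8+17.5)/17.5) = 1.0502.
Q* ≈ 1713.848.

Q* ≈ 1,713.8 pumps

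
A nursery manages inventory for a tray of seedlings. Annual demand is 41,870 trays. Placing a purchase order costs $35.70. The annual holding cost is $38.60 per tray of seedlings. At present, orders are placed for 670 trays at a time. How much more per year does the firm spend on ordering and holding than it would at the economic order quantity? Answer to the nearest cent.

Extra cost ≈ $4,419.76 per year

EOQ = √(2DS/H) = √(2 × 41,870 × 35.7 / 38.6) ≈ 278.30.
Cost at Q* = (D/Q*)S + (Q*/2)H = √(2DSH) ≈ $10,742.22.
Cost at Q = 670: (41,870/670)×35.7 + (670/2)×38.6 = $2,230.98 + $12,931.00 = $15,161.98.
Excess = $15,161.98 − $10,742.22 = $4,419.76.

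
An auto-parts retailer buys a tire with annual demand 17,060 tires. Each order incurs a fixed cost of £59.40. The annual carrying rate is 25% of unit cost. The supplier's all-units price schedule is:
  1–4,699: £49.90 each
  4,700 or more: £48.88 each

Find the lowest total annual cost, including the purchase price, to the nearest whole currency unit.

Holding cost per unit per year at price C is H = 0.25·C.
For each price level, check whether its EOQ is feasible; otherwise the best quantity at that price is the breakpoint.
EOQ at £49.90 = 403.1 (feasible in tier 1): TC = 17,060×£49.90 + (17,060/403.1)×59.4 + (403.1/2)×0.25×£49.90 = £856,322.26.
EOQ at £48.88 = 407.3 < 4700, so use break Q=4700: TC = 17,060×£48.88 + (17,060/4700.0)×59.4 + (4700.0/2)×0.25×£48.88 = £862,825.41.
Lowest total cost among the candidates is at Q = 403.1.

TC* ≈ £856,322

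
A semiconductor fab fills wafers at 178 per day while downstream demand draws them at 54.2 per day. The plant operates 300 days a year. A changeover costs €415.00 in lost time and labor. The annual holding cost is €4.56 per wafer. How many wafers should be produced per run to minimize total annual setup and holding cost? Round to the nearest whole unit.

Annual demand D = 54.2 × 300 = 16,260.
Production build-up factor (1 − d/p) = 1 − 54.2/178 = 0.6955.
Q* = √(2DS / (H(1 − d/p))) = √(2 × 16,260 × 415 / (4.56 × 0.6955)).
= √(13,495,800 / 3.1715) ≈ 2062.845.

Q* ≈ 2,063 wafers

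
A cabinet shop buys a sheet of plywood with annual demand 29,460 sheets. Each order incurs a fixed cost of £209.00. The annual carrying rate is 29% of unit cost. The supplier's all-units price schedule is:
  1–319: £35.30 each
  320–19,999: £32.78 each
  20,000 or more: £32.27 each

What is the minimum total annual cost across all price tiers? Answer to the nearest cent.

Holding cost per unit per year at price C is H = 0.29·C.
Candidates are each tier's EOQ (if it falls in that tier) and each price-break quantity.
Tier 1 (£35.30): EOQ = 1096.8 exceeds tier's upper bound 319, so this tier is dominated.
EOQ at £32.78 = 1138.2 (feasible in tier 2): TC = 29,460×£32.78 + (29,460/1138.2)×209 + (1138.2/2)×0.29×£32.78 = £976,518.32.
EOQ at £32.27 = 1147.1 < 20000, so use break Q=20000: TC = 29,460×£32.27 + (29,460/20000.0)×209 + (20000.0/2)×0.29×£32.27 = £1,044,565.06.
Lowest total cost among the candidates is at Q = 1138.2.

TC* ≈ £976,518.32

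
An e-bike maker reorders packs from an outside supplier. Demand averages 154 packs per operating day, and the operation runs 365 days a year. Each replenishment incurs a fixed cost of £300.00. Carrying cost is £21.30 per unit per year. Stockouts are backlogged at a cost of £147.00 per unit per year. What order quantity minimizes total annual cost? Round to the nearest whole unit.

Annual demand D = 154 × 365 = 56,210.
With planned backorders, Q* = √(2DS/H) · √((H+B)/B).
√(2DS/H) = √(2 × 56,210 × 300 / 21.3) = 1258.324.
√((H+B)/B) = √((21.3+147)/147) = 1.0700.
Q* ≈ 1346.406.

Q* ≈ 1,346 packs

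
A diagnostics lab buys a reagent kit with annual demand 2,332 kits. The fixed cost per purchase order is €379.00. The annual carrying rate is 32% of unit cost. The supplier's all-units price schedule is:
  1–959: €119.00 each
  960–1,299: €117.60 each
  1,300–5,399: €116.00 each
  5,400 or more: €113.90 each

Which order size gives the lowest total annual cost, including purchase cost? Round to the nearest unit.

Q* ≈ 215 kits

Holding cost per unit per year at price C is H = 0.32·C.
Evaluate total cost at each tier's feasible EOQ or, if the EOQ is below the tier, at the tier's minimum quantity.
EOQ at €119.00 = 215.5 (feasible in tier 1): TC = 2,332×€119.00 + (2,332/215.5)×379 + (215.5/2)×0.32×€119.00 = €285,712.41.
EOQ at €117.60 = 216.7 < 960, so use break Q=960: TC = 2,332×€117.60 + (2,332/960.0)×379 + (960.0/2)×0.32×€117.60 = €293,227.21.
EOQ at €116.00 = 218.2 < 1300, so use break Q=1300: TC = 2,332×€116.00 + (2,332/1300.0)×379 + (1300.0/2)×0.32×€116.00 = €295,319.87.
EOQ at €113.90 = 220.2 < 5400, so use break Q=5400: TC = 2,332×€113.90 + (2,332/5400.0)×379 + (5400.0/2)×0.32×€113.90 = €364,188.07.
Lowest total cost is €285,712.41 at Q = 215.5.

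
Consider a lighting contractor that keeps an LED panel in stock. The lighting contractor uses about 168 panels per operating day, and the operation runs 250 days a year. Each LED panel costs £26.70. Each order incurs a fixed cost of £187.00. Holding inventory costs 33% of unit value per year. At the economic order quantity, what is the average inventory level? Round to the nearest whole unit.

Annual demand D = 168 × 250 = 42,000.
Holding cost H = 0.33 × £26.70 = £8.8110 per unit per year.
The optimal lot size = √(2DS/H) = √(2 × 42,000 × 187 / 8.811) ≈ 1335.20.
Average inventory = Q*/2 ≈ 1335.20 / 2 = 667.602.

Average inventory ≈ 668 panels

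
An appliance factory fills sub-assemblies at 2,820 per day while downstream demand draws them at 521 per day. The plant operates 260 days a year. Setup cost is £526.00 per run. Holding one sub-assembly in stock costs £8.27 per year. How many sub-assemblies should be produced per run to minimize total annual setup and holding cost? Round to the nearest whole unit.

Q* ≈ 4,597 sub-assemblies

Annual demand D = 521 × 260 = 135,460.
Production build-up factor (1 − d/p) = 1 − 521/2,820 = 0.8152.
Q* = √(2DS / (H(1 − d/p))) = √(2 × 135,460 × 526 / (8.27 × 0.8152)).
= √(142,503,920 / 6.7421) ≈ 4597.436.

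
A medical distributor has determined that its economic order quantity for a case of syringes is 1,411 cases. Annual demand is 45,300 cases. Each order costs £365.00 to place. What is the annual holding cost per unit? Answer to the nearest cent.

Invert the EOQ relation Q*² = 2DS/H.
From Q* = √(2DS/H): H = 2DS / Q*² = 2 × 45,300 × 365 / 1,411² = 16.6099.

H ≈ £16.61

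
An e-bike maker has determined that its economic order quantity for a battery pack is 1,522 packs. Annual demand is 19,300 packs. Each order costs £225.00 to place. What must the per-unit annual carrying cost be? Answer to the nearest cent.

Squaring Q* = √(2DS/H) gives Q*² = 2DS/H.
From Q* = √(2DS/H): H = 2DS / Q*² = 2 × 19,300 × 225 / 1,522² = 3.7492.

H ≈ £3.75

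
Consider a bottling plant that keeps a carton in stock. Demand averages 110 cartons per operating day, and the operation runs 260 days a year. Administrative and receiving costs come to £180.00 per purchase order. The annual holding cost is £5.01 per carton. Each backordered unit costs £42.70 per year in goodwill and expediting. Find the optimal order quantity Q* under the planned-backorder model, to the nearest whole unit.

Q* ≈ 1,515 cartons

Annual demand D = 110 × 260 = 28,600.
With planned backorders, Q* = √(2DS/H) · √((H+B)/B).
√(2DS/H) = √(2 × 28,600 × 180 / 5.01) = 1433.558.
√((H+B)/B) = √((5.01+42.7)/42.7) = 1.0570.
Q* ≈ 1515.326.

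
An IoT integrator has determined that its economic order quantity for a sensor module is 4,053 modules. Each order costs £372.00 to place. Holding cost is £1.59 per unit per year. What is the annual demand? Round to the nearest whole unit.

Invert the EOQ relation Q*² = 2DS/H.
From Q* = √(2DS/H): D = Q*²H / (2S) = 4,053² × 1.59 / (2 × 372) = 35105.681.

D ≈ 35,106 modules per year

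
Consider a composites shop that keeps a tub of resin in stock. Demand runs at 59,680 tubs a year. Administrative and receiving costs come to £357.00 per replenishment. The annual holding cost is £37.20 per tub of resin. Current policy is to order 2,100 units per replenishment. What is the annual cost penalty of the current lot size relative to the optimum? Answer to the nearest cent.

Extra cost ≈ £9,391.68 per year

EOQ = √(2DS/H) = √(2 × 59,680 × 357 / 37.2) ≈ 1070.27.
Cost at Q* = (D/Q*)S + (Q*/2)H = √(2DSH) ≈ £39,813.92.
Cost at Q = 2,100: (59,680/2,100)×357 + (2,100/2)×37.2 = £10,145.60 + £39,060.00 = £49,205.60.
Excess = £49,205.60 − £39,813.92 = £9,391.68.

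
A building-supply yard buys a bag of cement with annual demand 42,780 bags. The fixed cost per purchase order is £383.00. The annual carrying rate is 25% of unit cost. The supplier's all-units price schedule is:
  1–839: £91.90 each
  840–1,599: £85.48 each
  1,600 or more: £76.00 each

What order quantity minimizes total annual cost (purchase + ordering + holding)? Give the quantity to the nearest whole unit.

Holding cost per unit per year at price C is H = 0.25·C.
For each price level, check whether its EOQ is feasible; otherwise the best quantity at that price is the breakpoint.
Tier 1 (£91.90): EOQ = 1194.3 exceeds tier's upper bound 839, so this tier is dominated.
EOQ at £85.48 = 1238.3 (feasible in tier 2): TC = 42,780×£85.48 + (42,780/1238.3)×383 + (1238.3/2)×0.25×£85.48 = £3,683,297.28.
EOQ at £76.00 = 1313.3 < 1600, so use break Q=1600: TC = 42,780×£76.00 + (42,780/1600.0)×383 + (1600.0/2)×0.25×£76.00 = £3,276,720.46.
Lowest total cost is £3,276,720.46 at Q = 1600.0.

Q* ≈ 1,600 bags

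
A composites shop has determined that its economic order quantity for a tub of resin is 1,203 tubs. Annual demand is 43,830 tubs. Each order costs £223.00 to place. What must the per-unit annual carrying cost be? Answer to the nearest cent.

H ≈ £13.51

Squaring Q* = √(2DS/H) gives Q*² = 2DS/H.
From Q* = √(2DS/H): H = 2DS / Q*² = 2 × 43,830 × 223 / 1,203² = 13.5075.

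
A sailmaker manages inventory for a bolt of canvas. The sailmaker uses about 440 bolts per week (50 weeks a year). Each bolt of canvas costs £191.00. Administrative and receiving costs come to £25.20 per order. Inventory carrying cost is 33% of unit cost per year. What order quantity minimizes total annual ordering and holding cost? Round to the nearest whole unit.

Annual demand D = 440 × 50 = 22,000.
Holding cost H = 0.33 × £191.00 = £63.0300 per unit per year.
EOQ = √(2DS / H) = √(2 × 22,000 × 25.2 / 63.03).
= √(1,108,800 / 63.03) = √17,591.623 ≈ 132.633.

Q* ≈ 133 bolts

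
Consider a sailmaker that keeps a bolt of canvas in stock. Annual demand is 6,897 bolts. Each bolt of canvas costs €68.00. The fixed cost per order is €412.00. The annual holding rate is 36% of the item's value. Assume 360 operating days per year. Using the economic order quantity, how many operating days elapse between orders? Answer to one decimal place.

Holding cost H = 0.36 × €68.00 = €24.4800 per unit per year.
The optimal lot size = √(2DS/H) = √(2 × 6,897 × 412 / 24.48) ≈ 481.82.
Cycle time = Q*/D × 360 = 481.82 / 6,897 × 360 ≈ 25.150 days.

T ≈ 25.1 days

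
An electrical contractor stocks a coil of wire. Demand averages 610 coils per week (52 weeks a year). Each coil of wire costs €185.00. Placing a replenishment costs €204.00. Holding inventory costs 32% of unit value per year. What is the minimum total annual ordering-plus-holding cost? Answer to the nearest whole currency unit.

Annual demand D = 610 × 52 = 31,720.
Holding cost H = 0.32 × €185.00 = €59.2000 per unit per year.
Q* = √(2DS/H) = √(2 × 31,720 × 204 / 59.2) ≈ 467.56.
At the optimum the two cost components are equal, so total cost = 2·(Q*/2)H = Q*·H.
Minimum total = √(2DSH) = √(2 × 31,720 × 204 × 59.2) ≈ 27679.454.

TC* ≈ €27,679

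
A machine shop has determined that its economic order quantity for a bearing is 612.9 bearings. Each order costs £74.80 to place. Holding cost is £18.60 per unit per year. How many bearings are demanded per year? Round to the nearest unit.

Invert the EOQ relation Q*² = 2DS/H.
From Q* = √(2DS/H): D = Q*²H / (2S) = 612.9² × 18.6 / (2 × 74.8) = 46704.701.

D ≈ 46,705 bearings per year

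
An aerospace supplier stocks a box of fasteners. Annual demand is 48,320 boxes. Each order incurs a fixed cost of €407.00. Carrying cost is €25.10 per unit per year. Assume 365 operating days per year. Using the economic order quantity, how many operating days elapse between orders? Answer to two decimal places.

T ≈ 9.46 days

Q* = √(2DS/H) = √(2 × 48,320 × 407 / 25.1) ≈ 1251.81.
Cycle time = Q*/D × 365 = 1251.81 / 48,320 × 365 ≈ 9.456 days.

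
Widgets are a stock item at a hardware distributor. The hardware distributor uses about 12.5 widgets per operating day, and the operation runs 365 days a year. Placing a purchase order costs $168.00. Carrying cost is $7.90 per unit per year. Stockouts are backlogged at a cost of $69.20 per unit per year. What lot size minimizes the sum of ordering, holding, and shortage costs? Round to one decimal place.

Annual demand D = 12.5 × 365 = 4,562.5.
With planned backorders, Q* = √(2DS/H) · √((H+B)/B).
√(2DS/H) = √(2 × 4,562.5 × 168 / 7.9) = 440.512.
√((H+B)/B) = √((7.9+69.2)/69.2) = 1.0555.
Q* ≈ 464.977.

Q* ≈ 465.0 widgets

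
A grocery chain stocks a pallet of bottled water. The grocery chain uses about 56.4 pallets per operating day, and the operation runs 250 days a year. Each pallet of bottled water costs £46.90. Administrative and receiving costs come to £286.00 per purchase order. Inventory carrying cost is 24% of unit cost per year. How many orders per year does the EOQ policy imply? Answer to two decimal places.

N ≈ 16.66 orders per year

Annual demand D = 56.4 × 250 = 14,100.
Holding cost H = 0.24 × £46.90 = £11.2560 per unit per year.
The optimal lot size = √(2DS/H) = √(2 × 14,100 × 286 / 11.256) ≈ 846.48.
Orders per year = D / Q* = 14,100 / 846.48 ≈ 16.657.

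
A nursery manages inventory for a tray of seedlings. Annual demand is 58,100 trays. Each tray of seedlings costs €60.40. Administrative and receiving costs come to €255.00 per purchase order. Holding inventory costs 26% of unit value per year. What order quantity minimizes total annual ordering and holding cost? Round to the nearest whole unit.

Holding cost H = 0.26 × €60.40 = €15.7040 per unit per year.
EOQ = √(2DS / H) = √(2 × 58,100 × 255 / 15.704).
= √(29,631,000 / 15.704) = √1,886,844.1161 ≈ 1373.624.

Q* ≈ 1,374 trays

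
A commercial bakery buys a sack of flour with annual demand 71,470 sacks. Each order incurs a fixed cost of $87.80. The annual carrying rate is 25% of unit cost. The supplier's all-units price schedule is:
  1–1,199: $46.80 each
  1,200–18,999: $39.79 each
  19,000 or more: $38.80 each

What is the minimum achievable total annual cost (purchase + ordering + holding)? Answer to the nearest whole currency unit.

Holding cost per unit per year at price C is H = 0.25·C.
For each price level, check whether its EOQ is feasible; otherwise the best quantity at that price is the breakpoint.
EOQ at $46.80 = 1035.7 (feasible in tier 1): TC = 71,470×$46.80 + (71,470/1035.7)×87.8 + (1035.7/2)×0.25×$46.80 = $3,356,913.61.
EOQ at $39.79 = 1123.2 < 1200, so use break Q=1200: TC = 71,470×$39.79 + (71,470/1200.0)×87.8 + (1200.0/2)×0.25×$39.79 = $2,854,989.02.
EOQ at $38.80 = 1137.5 < 19000, so use break Q=19000: TC = 71,470×$38.80 + (71,470/19000.0)×87.8 + (19000.0/2)×0.25×$38.80 = $2,865,516.27.
Lowest total cost among the candidates is at Q = 1200.0.

TC* ≈ $2,854,989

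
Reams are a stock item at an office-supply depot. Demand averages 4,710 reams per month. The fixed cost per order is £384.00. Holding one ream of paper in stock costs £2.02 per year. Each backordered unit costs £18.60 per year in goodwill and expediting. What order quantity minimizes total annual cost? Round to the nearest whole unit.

Annual demand D = 4,710 × 12 = 56,520.
With planned backorders, Q* = √(2DS/H) · √((H+B)/B).
√(2DS/H) = √(2 × 56,520 × 384 / 2.02) = 4635.601.
√((H+B)/B) = √((2.02+18.6)/18.6) = 1.0529.
Q* ≈ 4880.832.

Q* ≈ 4,881 reams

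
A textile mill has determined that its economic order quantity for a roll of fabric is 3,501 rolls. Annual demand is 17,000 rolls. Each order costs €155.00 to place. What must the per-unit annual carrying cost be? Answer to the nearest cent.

Squaring Q* = √(2DS/H) gives Q*² = 2DS/H.
From Q* = √(2DS/H): H = 2DS / Q*² = 2 × 17,000 × 155 / 3,501² = 0.4300.

H ≈ €0.43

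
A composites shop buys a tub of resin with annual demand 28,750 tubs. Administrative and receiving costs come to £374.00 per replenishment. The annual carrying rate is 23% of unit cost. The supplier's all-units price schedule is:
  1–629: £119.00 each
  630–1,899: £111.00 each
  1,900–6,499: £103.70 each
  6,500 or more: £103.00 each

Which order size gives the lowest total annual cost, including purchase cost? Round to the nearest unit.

Holding cost per unit per year at price C is H = 0.23·C.
For each price level, check whether its EOQ is feasible; otherwise the best quantity at that price is the breakpoint.
Tier 1 (£119.00): EOQ = 886.4 exceeds tier's upper bound 629, so this tier is dominated.
EOQ at £111.00 = 917.8 (feasible in tier 2): TC = 28,750×£111.00 + (28,750/917.8)×374 + (917.8/2)×0.23×£111.00 = £3,214,681.23.
EOQ at £103.70 = 949.5 < 1900, so use break Q=1900: TC = 28,750×£103.70 + (28,750/1900.0)×374 + (1900.0/2)×0.23×£103.70 = £3,009,692.66.
EOQ at £103.00 = 952.8 < 6500, so use break Q=6500: TC = 28,750×£103.00 + (28,750/6500.0)×374 + (6500.0/2)×0.23×£103.00 = £3,039,896.73.
Lowest total cost is £3,009,692.66 at Q = 1900.0.

Q* ≈ 1,900 tubs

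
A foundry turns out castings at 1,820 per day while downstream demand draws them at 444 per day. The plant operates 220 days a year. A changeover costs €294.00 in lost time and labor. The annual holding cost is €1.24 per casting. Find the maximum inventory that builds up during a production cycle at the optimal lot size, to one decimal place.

I_max ≈ 5,917.7 castings

Annual demand D = 444 × 220 = 97,680.
Production build-up factor (1 − d/p) = 1 − 444/1,820 = 0.7560.
Q* = √(2DS / (H(1 − d/p))) = √(2 × 97,680 × 294 / (1.24 × 0.7560)).
= √(57,435,840 / 0.9375) ≈ 7827.212.
Maximum inventory = Q*(1 − d/p) = 7827.212 × 0.7560 ≈ 5917.717.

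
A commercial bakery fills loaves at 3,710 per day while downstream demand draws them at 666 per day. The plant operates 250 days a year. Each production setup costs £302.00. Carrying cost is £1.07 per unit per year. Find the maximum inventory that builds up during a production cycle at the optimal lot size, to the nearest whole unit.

I_max ≈ 8,782 loaves

Annual demand D = 666 × 250 = 166,500.
Production build-up factor (1 − d/p) = 1 − 666/3,710 = 0.8205.
Q* = √(2DS / (H(1 − d/p))) = √(2 × 166,500 × 302 / (1.07 × 0.8205)).
= √(100,566,000 / 0.8779) ≈ 10702.823.
Maximum inventory = Q*(1 − d/p) = 10702.823 × 0.8205 ≈ 8781.507.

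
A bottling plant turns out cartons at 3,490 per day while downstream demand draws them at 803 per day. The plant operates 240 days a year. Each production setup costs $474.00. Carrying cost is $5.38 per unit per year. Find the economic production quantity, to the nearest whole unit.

Q* ≈ 6,641 cartons

Annual demand D = 803 × 240 = 192,720.
Production build-up factor (1 − d/p) = 1 − 803/3,490 = 0.7699.
Q* = √(2DS / (H(1 − d/p))) = √(2 × 192,720 × 474 / (5.38 × 0.7699)).
= √(182,698,560 / 4.1421) ≈ 6641.334.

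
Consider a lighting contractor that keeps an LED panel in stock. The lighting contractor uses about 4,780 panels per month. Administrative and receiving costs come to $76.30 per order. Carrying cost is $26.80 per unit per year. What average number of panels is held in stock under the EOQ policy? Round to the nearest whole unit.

Average inventory ≈ 286 panels

Annual demand D = 4,780 × 12 = 57,360.
The optimal lot size = √(2DS/H) = √(2 × 57,360 × 76.3 / 26.8) ≈ 571.50.
Average inventory = Q*/2 ≈ 571.50 / 2 = 285.749.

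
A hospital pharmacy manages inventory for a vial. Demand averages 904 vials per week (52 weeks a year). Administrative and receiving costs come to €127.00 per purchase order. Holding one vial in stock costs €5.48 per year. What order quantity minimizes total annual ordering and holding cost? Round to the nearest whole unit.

Annual demand D = 904 × 52 = 47,008.
EOQ = √(2DS / H) = √(2 × 47,008 × 127 / 5.48).
= √(11,940,032 / 5.48) = √2,178,837.9562 ≈ 1476.089.

Q* ≈ 1,476 vials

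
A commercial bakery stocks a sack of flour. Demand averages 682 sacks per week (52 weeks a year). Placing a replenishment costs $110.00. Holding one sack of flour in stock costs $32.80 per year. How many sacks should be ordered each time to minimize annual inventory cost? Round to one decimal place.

Q* ≈ 487.7 sacks

Annual demand D = 682 × 52 = 35,464.
EOQ = √(2DS / H) = √(2 × 35,464 × 110 / 32.8).
= √(7,802,080 / 32.8) = √237,868.2927 ≈ 487.717.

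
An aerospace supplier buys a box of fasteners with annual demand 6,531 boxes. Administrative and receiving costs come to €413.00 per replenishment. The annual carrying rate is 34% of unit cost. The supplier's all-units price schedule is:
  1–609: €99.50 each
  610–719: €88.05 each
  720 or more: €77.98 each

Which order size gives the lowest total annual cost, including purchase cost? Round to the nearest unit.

Holding cost per unit per year at price C is H = 0.34·C.
Evaluate total cost at each tier's feasible EOQ or, if the EOQ is below the tier, at the tier's minimum quantity.
EOQ at €99.50 = 399.3 (feasible in tier 1): TC = 6,531×€99.50 + (6,531/399.3)×413 + (399.3/2)×0.34×€99.50 = €663,343.74.
EOQ at €88.05 = 424.5 < 610, so use break Q=610: TC = 6,531×€88.05 + (6,531/610.0)×413 + (610.0/2)×0.34×€88.05 = €588,607.14.
EOQ at €77.98 = 451.1 < 720, so use break Q=720: TC = 6,531×€77.98 + (6,531/720.0)×413 + (720.0/2)×0.34×€77.98 = €522,578.39.
Lowest total cost is €522,578.39 at Q = 720.0.

Q* ≈ 720 boxes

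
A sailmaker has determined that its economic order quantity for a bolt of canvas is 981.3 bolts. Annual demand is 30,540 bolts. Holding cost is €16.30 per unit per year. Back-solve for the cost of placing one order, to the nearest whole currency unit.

S ≈ €257

The basic EOQ model gives Q* = √(2DS/H); rearrange for the unknown.
From Q* = √(2DS/H): S = Q*²H / (2D) = 981.3² × 16.3 / (2 × 30,540) = 256.9758.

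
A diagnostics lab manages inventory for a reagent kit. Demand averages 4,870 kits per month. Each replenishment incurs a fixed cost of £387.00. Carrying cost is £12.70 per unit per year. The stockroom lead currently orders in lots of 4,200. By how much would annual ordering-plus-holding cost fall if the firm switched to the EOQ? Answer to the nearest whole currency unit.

Extra cost ≈ £8,087 per year

Annual demand D = 4,870 × 12 = 58,440.
EOQ = √(2DS/H) = √(2 × 58,440 × 387 / 12.7) ≈ 1887.23.
Cost at Q* = (D/Q*)S + (Q*/2)H = √(2DSH) ≈ £23,967.76.
Cost at Q = 4,200: (58,440/4,200)×387 + (4,200/2)×12.7 = £5,384.83 + £26,670.00 = £32,054.83.
Excess = £32,054.83 − £23,967.76 = £8,087.07.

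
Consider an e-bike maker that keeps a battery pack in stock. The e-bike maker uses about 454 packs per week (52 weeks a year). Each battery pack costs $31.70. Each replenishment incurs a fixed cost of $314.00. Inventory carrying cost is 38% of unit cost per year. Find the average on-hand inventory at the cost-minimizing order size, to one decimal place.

Average inventory ≈ 554.7 packs

Annual demand D = 454 × 52 = 23,608.
Holding cost H = 0.38 × $31.70 = $12.0460 per unit per year.
The optimal lot size = √(2DS/H) = √(2 × 23,608 × 314 / 12.046) ≈ 1109.40.
Average inventory = Q*/2 ≈ 1109.40 / 2 = 554.700.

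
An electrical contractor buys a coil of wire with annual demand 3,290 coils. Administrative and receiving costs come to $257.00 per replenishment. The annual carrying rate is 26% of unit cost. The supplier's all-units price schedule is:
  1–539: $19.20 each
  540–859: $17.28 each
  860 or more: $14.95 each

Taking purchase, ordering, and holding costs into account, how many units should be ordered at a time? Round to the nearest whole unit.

Q* ≈ 860 coils

Holding cost per unit per year at price C is H = 0.26·C.
Candidates are each tier's EOQ (if it falls in that tier) and each price-break quantity.
Tier 1 ($19.20): EOQ = 582.0 exceeds tier's upper bound 539, so this tier is dominated.
EOQ at $17.28 = 613.5 (feasible in tier 2): TC = 3,290×$17.28 + (3,290/613.5)×257 + (613.5/2)×0.26×$17.28 = $59,607.57.
EOQ at $14.95 = 659.6 < 860, so use break Q=860: TC = 3,290×$14.95 + (3,290/860.0)×257 + (860.0/2)×0.26×$14.95 = $51,840.08.
Lowest total cost is $51,840.08 at Q = 860.0.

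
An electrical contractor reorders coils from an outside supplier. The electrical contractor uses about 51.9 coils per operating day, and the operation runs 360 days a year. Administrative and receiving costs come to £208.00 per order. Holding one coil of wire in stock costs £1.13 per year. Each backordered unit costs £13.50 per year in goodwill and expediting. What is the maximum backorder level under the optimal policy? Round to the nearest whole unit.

Annual demand D = 51.9 × 360 = 18,684.
With planned backorders, Q* = √(2DS/H) · √((H+B)/B).
√(2DS/H) = √(2 × 18,684 × 208 / 1.13) = 2622.662.
√((H+B)/B) = √((1.13+13.5)/13.5) = 1.0410.
Q* ≈ 2730.220.
S* = Q* · H/(H+B) = 2730.220 × 1.13/14.63 ≈ 210.878.

S* ≈ 211 coils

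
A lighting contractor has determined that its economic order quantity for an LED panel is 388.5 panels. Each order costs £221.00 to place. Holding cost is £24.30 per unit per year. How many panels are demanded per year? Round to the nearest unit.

D ≈ 8,298 panels per year

Squaring Q* = √(2DS/H) gives Q*² = 2DS/H.
From Q* = √(2DS/H): D = Q*²H / (2S) = 388.5² × 24.3 / (2 × 221) = 8297.859.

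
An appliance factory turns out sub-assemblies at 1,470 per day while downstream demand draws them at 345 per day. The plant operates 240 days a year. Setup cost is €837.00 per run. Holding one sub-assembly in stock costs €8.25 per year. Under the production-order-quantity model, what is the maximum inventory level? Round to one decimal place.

Annual demand D = 345 × 240 = 82,800.
Production build-up factor (1 − d/p) = 1 − 345/1,470 = 0.7653.
Q* = √(2DS / (H(1 − d/p))) = √(2 × 82,800 × 837 / (8.25 × 0.7653)).
= √(138,607,200 / 6.3138) ≈ 4685.418.
Maximum inventory = Q*(1 − d/p) = 4685.418 × 0.7653 ≈ 3585.779.

I_max ≈ 3,585.8 sub-assemblies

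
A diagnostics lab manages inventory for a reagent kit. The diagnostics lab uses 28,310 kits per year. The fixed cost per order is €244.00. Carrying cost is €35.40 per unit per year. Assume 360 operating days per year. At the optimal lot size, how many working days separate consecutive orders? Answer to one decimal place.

T ≈ 7.9 days

EOQ = √(2DS/H) = √(2 × 28,310 × 244 / 35.4) ≈ 624.71.
Cycle time = Q*/D × 360 = 624.71 / 28,310 × 360 ≈ 7.944 days.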